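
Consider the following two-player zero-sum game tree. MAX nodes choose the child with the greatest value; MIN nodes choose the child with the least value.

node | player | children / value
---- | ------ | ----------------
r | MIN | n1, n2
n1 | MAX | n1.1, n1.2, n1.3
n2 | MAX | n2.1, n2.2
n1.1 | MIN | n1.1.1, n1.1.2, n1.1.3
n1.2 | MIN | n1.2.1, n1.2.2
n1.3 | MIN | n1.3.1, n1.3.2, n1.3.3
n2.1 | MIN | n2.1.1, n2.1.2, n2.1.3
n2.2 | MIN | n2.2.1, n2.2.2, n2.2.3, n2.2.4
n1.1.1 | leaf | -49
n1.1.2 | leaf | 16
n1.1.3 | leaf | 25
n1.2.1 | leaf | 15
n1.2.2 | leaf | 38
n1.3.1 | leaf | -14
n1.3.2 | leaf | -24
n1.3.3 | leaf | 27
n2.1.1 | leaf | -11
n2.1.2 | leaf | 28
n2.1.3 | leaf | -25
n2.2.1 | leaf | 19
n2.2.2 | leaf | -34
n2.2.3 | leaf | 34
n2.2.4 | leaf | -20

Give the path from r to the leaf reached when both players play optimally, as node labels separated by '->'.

r -> n2 -> n2.1 -> n2.1.3

n1.1 (MIN): min(-49, 16, 25) = -49
n1.2 (MIN): min(15, 38) = 15
n1.3 (MIN): min(-14, -24, 27) = -24
n1 (MAX): max(-49, 15, -24) = 15
n2.1 (MIN): min(-11, 28, -25) = -25
n2.2 (MIN): min(19, -34, 34, -20) = -34
n2 (MAX): max(-25, -34) = -25
r (MIN): min(15, -25) = -25
At r, MIN picks n2 (lowest: -25).
At n2, MAX picks n2.1 (highest: -25).
At n2.1, MIN picks n2.1.3 (lowest: -25).
Terminal value -25.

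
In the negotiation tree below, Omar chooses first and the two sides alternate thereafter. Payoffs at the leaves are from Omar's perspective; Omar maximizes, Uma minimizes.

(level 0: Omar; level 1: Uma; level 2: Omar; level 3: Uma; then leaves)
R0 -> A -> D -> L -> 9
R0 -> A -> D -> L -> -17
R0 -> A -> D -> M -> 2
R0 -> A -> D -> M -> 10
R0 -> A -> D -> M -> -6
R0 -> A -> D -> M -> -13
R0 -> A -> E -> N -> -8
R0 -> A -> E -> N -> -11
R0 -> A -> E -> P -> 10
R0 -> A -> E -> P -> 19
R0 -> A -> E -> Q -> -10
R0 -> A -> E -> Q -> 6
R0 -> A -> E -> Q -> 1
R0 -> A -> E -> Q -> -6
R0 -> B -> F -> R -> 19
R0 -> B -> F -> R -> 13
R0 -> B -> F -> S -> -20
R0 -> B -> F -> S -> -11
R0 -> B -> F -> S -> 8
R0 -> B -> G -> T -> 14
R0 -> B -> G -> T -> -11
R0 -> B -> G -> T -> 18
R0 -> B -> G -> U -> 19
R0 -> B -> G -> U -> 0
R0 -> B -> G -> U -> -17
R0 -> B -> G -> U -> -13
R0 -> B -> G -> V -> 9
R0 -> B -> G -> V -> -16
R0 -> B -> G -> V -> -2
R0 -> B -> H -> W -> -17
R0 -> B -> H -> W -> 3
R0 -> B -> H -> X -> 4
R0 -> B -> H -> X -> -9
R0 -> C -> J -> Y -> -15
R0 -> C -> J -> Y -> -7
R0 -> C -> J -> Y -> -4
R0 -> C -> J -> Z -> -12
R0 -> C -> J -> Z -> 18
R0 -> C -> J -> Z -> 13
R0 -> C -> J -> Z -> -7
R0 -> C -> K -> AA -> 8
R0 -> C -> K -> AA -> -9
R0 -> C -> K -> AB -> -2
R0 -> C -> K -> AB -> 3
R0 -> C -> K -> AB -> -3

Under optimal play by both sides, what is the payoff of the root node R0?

-11

L (Uma): min(9, -17) = -17
M (Uma): min(2, 10, -6, -13) = -13
D (Omar): max(-17, -13) = -13
N (Uma): min(-8, -11) = -11
P (Uma): min(10, 19) = 10
Q (Uma): min(-10, 6, 1, -6) = -10
E (Omar): max(-11, 10, -10) = 10
A (Uma): min(-13, 10) = -13
R (Uma): min(19, 13) = 13
S (Uma): min(-20, -11, 8) = -20
F (Omar): max(13, -20) = 13
T (Uma): min(14, -11, 18) = -11
U (Uma): min(19, 0, -17, -13) = -17
V (Uma): min(9, -16, -2) = -16
G (Omar): max(-11, -17, -16) = -11
W (Uma): min(-17, 3) = -17
X (Uma): min(4, -9) = -9
H (Omar): max(-17, -9) = -9
B (Uma): min(13, -11, -9) = -11
Y (Uma): min(-15, -7, -4) = -15
Z (Uma): min(-12, 18, 13, -7) = -12
J (Omar): max(-15, -12) = -12
AA (Uma): min(8, -9) = -9
AB (Uma): min(-2, 3, -3) = -3
K (Omar): max(-9, -3) = -3
C (Uma): min(-12, -3) = -12
R0 (Omar): max(-13, -11, -12) = -11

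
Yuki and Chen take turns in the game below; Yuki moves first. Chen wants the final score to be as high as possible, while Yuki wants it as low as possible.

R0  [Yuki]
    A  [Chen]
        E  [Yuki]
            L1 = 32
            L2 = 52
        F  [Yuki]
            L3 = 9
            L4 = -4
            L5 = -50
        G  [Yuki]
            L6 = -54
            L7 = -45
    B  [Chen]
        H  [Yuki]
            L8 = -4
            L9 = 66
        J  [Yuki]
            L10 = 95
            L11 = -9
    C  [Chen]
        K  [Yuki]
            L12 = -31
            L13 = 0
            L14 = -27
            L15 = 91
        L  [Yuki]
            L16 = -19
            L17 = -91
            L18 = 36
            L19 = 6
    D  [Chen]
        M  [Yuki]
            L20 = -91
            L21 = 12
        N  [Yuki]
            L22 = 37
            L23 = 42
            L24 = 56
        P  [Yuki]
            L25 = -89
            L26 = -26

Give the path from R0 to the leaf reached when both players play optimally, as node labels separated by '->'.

R0 -> C -> K -> L12

E (Yuki): min(32, 52) = 32
F (Yuki): min(9, -4, -50) = -50
G (Yuki): min(-54, -45) = -54
A (Chen): max(32, -50, -54) = 32
H (Yuki): min(-4, 66) = -4
J (Yuki): min(95, -9) = -9
B (Chen): max(-4, -9) = -4
K (Yuki): min(-31, 0, -27, 91) = -31
L (Yuki): min(-19, -91, 36, 6) = -91
C (Chen): max(-31, -91) = -31
M (Yuki): min(-91, 12) = -91
N (Yuki): min(37, 42, 56) = 37
P (Yuki): min(-89, -26) = -89
D (Chen): max(-91, 37, -89) = 37
R0 (Yuki): min(32, -4, -31, 37) = -31
At R0, Yuki picks C (lowest: -31).
At C, Chen picks K (highest: -31).
At K, Yuki picks L12 (lowest: -31).
Terminal value -31.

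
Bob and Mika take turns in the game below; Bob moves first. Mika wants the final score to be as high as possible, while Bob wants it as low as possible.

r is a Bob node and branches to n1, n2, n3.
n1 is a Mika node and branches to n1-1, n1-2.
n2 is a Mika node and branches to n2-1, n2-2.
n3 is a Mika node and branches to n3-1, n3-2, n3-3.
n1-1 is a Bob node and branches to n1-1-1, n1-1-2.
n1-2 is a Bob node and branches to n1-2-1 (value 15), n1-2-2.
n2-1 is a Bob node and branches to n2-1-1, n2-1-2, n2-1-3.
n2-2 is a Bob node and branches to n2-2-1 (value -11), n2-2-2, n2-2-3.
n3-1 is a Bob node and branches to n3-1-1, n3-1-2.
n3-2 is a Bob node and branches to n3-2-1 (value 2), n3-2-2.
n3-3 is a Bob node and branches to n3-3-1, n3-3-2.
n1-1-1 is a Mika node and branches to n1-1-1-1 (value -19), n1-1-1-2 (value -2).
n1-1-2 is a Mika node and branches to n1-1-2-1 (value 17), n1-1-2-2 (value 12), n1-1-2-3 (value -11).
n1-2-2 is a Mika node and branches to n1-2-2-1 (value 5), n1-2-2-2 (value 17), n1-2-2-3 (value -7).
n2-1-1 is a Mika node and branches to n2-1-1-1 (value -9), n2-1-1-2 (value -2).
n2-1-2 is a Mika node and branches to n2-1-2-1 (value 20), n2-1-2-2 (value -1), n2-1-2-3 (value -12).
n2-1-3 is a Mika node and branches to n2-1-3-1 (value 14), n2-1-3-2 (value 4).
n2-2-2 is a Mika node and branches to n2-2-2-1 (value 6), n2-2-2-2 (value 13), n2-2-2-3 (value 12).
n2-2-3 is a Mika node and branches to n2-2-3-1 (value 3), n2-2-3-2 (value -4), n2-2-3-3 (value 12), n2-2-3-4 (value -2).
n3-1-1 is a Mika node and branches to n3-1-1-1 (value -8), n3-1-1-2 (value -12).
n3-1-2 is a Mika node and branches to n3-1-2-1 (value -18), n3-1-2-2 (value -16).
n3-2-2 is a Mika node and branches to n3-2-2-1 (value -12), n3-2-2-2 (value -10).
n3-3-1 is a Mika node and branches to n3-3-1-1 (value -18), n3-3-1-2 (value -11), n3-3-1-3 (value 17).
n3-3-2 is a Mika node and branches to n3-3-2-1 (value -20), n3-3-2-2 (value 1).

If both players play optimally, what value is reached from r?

n1-1-1 (Mika): max(-19, -2) = -2
n1-1-2 (Mika): max(17, 12, -11) = 17
n1-1 (Bob): min(-2, 17) = -2
n1-2-2 (Mika): max(5, 17, -7) = 17
n1-2 (Bob): min(15, 17) = 15
n1 (Mika): max(-2, 15) = 15
n2-1-1 (Mika): max(-9, -2) = -2
n2-1-2 (Mika): max(20, -1, -12) = 20
n2-1-3 (Mika): max(14, 4) = 14
n2-1 (Bob): min(-2, 20, 14) = -2
n2-2-2 (Mika): max(6, 13, 12) = 13
n2-2-3 (Mika): max(3, -4, 12, -2) = 12
n2-2 (Bob): min(-11, 13, 12) = -11
n2 (Mika): max(-2, -11) = -2
n3-1-1 (Mika): max(-8, -12) = -8
n3-1-2 (Mika): max(-18, -16) = -16
n3-1 (Bob): min(-8, -16) = -16
n3-2-2 (Mika): max(-12, -10) = -10
n3-2 (Bob): min(2, -10) = -10
n3-3-1 (Mika): max(-18, -11, 17) = 17
n3-3-2 (Mika): max(-20, 1) = 1
n3-3 (Bob): min(17, 1) = 1
n3 (Mika): max(-16, -10, 1) = 1
r (Bob): min(15, -2, 1) = -2

-2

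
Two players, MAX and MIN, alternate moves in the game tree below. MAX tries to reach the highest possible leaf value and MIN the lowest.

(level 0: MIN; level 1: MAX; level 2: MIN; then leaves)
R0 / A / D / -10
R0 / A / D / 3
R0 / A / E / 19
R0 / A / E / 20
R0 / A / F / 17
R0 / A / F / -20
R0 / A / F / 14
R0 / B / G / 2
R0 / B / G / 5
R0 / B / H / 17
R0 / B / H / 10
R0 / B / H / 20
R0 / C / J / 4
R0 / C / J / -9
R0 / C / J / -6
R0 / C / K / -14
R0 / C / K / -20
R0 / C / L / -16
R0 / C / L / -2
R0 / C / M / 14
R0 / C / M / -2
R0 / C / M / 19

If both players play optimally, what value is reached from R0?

-2

D (MIN): min(-10, 3) = -10
E (MIN): min(19, 20) = 19
F (MIN): min(17, -20, 14) = -20
A (MAX): max(-10, 19, -20) = 19
G (MIN): min(2, 5) = 2
H (MIN): min(17, 10, 20) = 10
B (MAX): max(2, 10) = 10
J (MIN): min(4, -9, -6) = -9
K (MIN): min(-14, -20) = -20
L (MIN): min(-16, -2) = -16
M (MIN): min(14, -2, 19) = -2
C (MAX): max(-9, -20, -16, -2) = -2
R0 (MIN): min(19, 10, -2) = -2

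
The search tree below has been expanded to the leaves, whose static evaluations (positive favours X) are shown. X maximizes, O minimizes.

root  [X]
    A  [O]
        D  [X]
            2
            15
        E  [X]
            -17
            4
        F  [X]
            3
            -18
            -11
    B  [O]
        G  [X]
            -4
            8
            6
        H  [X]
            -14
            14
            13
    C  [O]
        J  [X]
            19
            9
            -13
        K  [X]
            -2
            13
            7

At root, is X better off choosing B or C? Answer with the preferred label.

C

G (X): max(-4, 8, 6) = 8
H (X): max(-14, 14, 13) = 14
B (O): min(8, 14) = 8
J (X): max(19, 9, -13) = 19
K (X): max(-2, 13, 7) = 13
C (O): min(19, 13) = 13
X prefers the higher value; B=8, C=13. C is better since 13 > 8.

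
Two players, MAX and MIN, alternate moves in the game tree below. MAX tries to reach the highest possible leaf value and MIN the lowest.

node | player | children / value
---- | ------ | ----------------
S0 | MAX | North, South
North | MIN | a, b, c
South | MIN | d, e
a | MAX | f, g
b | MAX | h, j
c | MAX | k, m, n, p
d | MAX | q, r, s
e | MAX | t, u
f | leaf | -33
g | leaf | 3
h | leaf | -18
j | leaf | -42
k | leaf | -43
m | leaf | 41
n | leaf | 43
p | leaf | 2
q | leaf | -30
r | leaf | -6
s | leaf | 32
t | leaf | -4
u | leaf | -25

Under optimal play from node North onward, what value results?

a (MAX): max(-33, 3) = 3
b (MAX): max(-18, -42) = -18
c (MAX): max(-43, 41, 43, 2) = 43
North (MIN): min(3, -18, 43) = -18

-18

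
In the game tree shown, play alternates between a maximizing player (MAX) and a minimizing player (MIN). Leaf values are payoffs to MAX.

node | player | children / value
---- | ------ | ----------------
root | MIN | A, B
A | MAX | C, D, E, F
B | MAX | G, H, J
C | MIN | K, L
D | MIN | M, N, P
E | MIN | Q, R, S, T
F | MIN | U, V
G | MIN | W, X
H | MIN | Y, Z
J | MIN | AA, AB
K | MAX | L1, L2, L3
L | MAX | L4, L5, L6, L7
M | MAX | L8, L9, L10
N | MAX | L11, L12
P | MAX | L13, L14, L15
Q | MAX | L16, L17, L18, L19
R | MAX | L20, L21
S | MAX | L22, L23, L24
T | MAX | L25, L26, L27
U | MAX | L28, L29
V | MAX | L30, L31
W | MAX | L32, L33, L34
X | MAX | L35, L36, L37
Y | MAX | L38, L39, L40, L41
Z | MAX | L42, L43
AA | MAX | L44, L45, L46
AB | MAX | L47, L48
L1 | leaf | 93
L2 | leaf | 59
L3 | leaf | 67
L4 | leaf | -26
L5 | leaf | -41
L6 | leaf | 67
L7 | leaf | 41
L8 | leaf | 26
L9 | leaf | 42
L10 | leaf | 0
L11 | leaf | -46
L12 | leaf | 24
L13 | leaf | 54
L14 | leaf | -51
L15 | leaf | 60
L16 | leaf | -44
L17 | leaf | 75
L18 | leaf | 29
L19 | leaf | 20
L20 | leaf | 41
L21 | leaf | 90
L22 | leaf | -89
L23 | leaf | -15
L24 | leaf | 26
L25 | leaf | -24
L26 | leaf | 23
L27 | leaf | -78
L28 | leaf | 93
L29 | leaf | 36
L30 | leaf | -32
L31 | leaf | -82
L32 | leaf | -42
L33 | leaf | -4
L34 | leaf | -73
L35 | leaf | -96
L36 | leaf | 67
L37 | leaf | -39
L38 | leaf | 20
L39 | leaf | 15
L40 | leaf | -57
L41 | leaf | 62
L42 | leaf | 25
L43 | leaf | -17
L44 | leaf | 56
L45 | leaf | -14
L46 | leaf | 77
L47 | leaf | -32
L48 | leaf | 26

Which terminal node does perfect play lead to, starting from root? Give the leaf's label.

L48

K (MAX): max(93, 59, 67) = 93
L (MAX): max(-26, -41, 67, 41) = 67
C (MIN): min(93, 67) = 67
M (MAX): max(26, 42, 0) = 42
N (MAX): max(-46, 24) = 24
P (MAX): max(54, -51, 60) = 60
D (MIN): min(42, 24, 60) = 24
Q (MAX): max(-44, 75, 29, 20) = 75
R (MAX): max(41, 90) = 90
S (MAX): max(-89, -15, 26) = 26
T (MAX): max(-24, 23, -78) = 23
E (MIN): min(75, 90, 26, 23) = 23
U (MAX): max(93, 36) = 93
V (MAX): max(-32, -82) = -32
F (MIN): min(93, -32) = -32
A (MAX): max(67, 24, 23, -32) = 67
W (MAX): max(-42, -4, -73) = -4
X (MAX): max(-96, 67, -39) = 67
G (MIN): min(-4, 67) = -4
Y (MAX): max(20, 15, -57, 62) = 62
Z (MAX): max(25, -17) = 25
H (MIN): min(62, 25) = 25
AA (MAX): max(56, -14, 77) = 77
AB (MAX): max(-32, 26) = 26
J (MIN): min(77, 26) = 26
B (MAX): max(-4, 25, 26) = 26
root (MIN): min(67, 26) = 26
At root, MIN picks B (lowest: 26).
At B, MAX picks J (highest: 26).
At J, MIN picks AB (lowest: 26).
At AB, MAX picks L48 (highest: 26).
Terminal value 26.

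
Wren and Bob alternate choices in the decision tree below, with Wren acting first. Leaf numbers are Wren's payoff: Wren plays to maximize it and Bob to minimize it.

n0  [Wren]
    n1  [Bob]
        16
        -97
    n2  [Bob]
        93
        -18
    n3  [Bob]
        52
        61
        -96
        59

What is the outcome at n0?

n1 (Bob): min(16, -97) = -97
n2 (Bob): min(93, -18) = -18
n3 (Bob): min(52, 61, -96, 59) = -96
n0 (Wren): max(-97, -18, -96) = -18

-18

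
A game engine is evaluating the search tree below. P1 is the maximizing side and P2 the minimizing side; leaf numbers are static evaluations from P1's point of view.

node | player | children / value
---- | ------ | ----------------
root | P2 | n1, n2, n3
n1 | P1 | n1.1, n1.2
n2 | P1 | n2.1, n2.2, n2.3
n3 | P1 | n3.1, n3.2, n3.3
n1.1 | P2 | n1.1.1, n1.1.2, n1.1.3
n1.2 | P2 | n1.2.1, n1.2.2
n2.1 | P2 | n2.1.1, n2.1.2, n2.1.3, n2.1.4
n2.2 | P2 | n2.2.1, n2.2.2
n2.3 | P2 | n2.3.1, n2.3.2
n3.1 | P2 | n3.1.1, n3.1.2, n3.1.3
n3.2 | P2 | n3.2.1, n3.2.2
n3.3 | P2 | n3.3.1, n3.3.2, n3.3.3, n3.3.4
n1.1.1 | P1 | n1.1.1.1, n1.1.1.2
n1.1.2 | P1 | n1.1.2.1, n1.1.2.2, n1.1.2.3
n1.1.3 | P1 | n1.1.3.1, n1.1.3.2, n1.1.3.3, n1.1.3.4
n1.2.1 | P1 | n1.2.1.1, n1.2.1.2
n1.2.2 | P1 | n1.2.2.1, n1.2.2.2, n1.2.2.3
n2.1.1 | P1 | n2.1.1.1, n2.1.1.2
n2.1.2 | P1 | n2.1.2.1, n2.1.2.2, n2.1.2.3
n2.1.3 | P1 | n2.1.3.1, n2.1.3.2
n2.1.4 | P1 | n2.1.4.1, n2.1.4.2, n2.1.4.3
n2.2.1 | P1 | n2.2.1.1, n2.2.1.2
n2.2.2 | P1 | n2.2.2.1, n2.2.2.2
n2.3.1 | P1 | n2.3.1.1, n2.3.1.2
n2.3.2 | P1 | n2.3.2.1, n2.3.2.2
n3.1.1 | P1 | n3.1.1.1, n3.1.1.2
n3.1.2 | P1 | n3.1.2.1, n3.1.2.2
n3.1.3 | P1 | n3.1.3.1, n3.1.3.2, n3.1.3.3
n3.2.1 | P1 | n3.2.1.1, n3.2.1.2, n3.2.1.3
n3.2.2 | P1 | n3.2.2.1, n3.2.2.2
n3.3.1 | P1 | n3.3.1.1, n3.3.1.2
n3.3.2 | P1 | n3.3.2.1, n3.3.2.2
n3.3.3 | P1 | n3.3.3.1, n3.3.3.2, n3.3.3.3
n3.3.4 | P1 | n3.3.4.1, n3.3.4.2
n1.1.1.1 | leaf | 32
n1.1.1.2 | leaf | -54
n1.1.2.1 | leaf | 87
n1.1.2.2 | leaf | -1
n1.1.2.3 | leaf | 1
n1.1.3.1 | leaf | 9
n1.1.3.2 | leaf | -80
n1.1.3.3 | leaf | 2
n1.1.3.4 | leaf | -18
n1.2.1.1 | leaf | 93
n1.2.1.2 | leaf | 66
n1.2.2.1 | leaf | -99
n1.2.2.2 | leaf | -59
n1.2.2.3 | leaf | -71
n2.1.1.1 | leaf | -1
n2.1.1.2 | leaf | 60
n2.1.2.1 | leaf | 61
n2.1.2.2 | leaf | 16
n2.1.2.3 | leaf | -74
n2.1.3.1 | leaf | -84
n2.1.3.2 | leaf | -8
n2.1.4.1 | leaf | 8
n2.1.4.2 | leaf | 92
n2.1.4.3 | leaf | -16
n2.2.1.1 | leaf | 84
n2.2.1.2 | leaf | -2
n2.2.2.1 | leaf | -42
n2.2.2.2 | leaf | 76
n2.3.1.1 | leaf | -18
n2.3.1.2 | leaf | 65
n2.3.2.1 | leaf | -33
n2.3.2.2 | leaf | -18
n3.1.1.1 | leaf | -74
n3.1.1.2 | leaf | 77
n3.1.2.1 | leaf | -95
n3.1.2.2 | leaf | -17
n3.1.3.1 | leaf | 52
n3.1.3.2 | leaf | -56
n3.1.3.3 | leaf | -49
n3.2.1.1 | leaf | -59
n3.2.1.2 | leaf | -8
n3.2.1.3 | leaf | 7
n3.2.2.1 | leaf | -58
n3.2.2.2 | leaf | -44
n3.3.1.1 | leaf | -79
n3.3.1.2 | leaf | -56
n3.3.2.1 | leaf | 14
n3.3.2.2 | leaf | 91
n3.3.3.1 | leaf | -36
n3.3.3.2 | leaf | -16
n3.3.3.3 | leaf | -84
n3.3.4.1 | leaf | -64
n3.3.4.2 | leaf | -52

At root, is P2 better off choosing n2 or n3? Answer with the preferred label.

n2.1.1 (P1): max(-1, 60) = 60
n2.1.2 (P1): max(61, 16, -74) = 61
n2.1.3 (P1): max(-84, -8) = -8
n2.1.4 (P1): max(8, 92, -16) = 92
n2.1 (P2): min(60, 61, -8, 92) = -8
n2.2.1 (P1): max(84, -2) = 84
n2.2.2 (P1): max(-42, 76) = 76
n2.2 (P2): min(84, 76) = 76
n2.3.1 (P1): max(-18, 65) = 65
n2.3.2 (P1): max(-33, -18) = -18
n2.3 (P2): min(65, -18) = -18
n2 (P1): max(-8, 76, -18) = 76
n3.1.1 (P1): max(-74, 77) = 77
n3.1.2 (P1): max(-95, -17) = -17
n3.1.3 (P1): max(52, -56, -49) = 52
n3.1 (P2): min(77, -17, 52) = -17
n3.2.1 (P1): max(-59, -8, 7) = 7
n3.2.2 (P1): max(-58, -44) = -44
n3.2 (P2): min(7, -44) = -44
n3.3.1 (P1): max(-79, -56) = -56
n3.3.2 (P1): max(14, 91) = 91
n3.3.3 (P1): max(-36, -16, -84) = -16
n3.3.4 (P1): max(-64, -52) = -52
n3.3 (P2): min(-56, 91, -16, -52) = -56
n3 (P1): max(-17, -44, -56) = -17
P2 prefers the lower value; n2=76, n3=-17. n3 is better since -17 < 76.

n3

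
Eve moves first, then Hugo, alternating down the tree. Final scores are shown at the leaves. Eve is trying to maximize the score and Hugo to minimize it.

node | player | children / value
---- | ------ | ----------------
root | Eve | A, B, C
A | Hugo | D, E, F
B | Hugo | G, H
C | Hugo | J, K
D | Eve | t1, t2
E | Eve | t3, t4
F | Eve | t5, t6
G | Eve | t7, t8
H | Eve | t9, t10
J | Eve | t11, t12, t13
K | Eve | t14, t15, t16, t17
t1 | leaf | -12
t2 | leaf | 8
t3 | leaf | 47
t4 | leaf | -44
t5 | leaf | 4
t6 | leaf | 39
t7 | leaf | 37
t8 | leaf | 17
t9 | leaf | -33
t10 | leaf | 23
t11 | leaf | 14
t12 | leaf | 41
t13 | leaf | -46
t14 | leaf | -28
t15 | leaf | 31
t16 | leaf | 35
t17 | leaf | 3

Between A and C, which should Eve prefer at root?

D (Eve): max(-12, 8) = 8
E (Eve): max(47, -44) = 47
F (Eve): max(4, 39) = 39
A (Hugo): min(8, 47, 39) = 8
J (Eve): max(14, 41, -46) = 41
K (Eve): max(-28, 31, 35, 3) = 35
C (Hugo): min(41, 35) = 35
Eve prefers the higher value; A=8, C=35. C is better since 35 > 8.

C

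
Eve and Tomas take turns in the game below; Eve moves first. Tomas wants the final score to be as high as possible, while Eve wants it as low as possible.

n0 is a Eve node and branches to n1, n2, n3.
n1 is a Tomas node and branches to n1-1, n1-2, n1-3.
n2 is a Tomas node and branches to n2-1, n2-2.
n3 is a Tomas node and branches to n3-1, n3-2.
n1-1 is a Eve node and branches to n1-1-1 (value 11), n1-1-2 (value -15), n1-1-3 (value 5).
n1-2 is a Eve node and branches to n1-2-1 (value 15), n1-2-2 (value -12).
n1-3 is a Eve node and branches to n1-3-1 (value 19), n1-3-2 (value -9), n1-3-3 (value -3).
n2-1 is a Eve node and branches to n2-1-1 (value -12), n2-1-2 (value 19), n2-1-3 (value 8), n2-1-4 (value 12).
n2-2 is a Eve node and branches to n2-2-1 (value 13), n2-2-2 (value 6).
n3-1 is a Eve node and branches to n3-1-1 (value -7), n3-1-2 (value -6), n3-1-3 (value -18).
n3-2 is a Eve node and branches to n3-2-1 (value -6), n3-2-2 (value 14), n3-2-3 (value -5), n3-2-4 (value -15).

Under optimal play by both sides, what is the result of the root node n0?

-15

n1-1 (Eve): min(11, -15, 5) = -15
n1-2 (Eve): min(15, -12) = -12
n1-3 (Eve): min(19, -9, -3) = -9
n1 (Tomas): max(-15, -12, -9) = -9
n2-1 (Eve): min(-12, 19, 8, 12) = -12
n2-2 (Eve): min(13, 6) = 6
n2 (Tomas): max(-12, 6) = 6
n3-1 (Eve): min(-7, -6, -18) = -18
n3-2 (Eve): min(-6, 14, -5, -15) = -15
n3 (Tomas): max(-18, -15) = -15
n0 (Eve): min(-9, 6, -15) = -15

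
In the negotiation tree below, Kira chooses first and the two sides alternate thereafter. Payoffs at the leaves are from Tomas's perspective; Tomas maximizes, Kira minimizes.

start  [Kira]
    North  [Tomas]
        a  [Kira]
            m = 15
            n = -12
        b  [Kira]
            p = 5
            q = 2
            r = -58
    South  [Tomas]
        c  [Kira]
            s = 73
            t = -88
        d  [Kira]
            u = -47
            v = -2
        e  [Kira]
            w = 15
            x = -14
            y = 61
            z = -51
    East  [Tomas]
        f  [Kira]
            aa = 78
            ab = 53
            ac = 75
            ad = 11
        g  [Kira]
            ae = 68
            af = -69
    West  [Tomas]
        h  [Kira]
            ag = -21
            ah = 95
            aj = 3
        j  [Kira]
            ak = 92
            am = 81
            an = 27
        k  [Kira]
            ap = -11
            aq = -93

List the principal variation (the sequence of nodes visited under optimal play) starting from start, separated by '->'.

start -> South -> d -> u

a (Kira): min(15, -12) = -12
b (Kira): min(5, 2, -58) = -58
North (Tomas): max(-12, -58) = -12
c (Kira): min(73, -88) = -88
d (Kira): min(-47, -2) = -47
e (Kira): min(15, -14, 61, -51) = -51
South (Tomas): max(-88, -47, -51) = -47
f (Kira): min(78, 53, 75, 11) = 11
g (Kira): min(68, -69) = -69
East (Tomas): max(11, -69) = 11
h (Kira): min(-21, 95, 3) = -21
j (Kira): min(92, 81, 27) = 27
k (Kira): min(-11, -93) = -93
West (Tomas): max(-21, 27, -93) = 27
start (Kira): min(-12, -47, 11, 27) = -47
At start, Kira picks South (lowest: -47).
At South, Tomas picks d (highest: -47).
At d, Kira picks u (lowest: -47).
Terminal value -47.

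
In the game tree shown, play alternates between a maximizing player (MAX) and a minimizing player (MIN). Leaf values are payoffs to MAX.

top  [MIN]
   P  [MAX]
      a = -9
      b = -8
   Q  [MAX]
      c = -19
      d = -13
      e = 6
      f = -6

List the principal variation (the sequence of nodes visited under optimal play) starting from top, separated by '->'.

P (MAX): max(-9, -8) = -8
Q (MAX): max(-19, -13, 6, -6) = 6
top (MIN): min(-8, 6) = -8
At top, MIN picks P (lowest: -8).
At P, MAX picks b (highest: -8).
Terminal value -8.

top -> P -> b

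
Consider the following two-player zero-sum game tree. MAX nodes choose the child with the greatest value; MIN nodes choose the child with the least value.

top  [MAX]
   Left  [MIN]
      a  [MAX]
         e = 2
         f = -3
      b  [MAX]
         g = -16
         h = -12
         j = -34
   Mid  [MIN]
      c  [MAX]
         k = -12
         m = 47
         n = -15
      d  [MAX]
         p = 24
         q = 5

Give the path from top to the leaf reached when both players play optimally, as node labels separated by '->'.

top -> Mid -> d -> p

a (MAX): max(2, -3) = 2
b (MAX): max(-16, -12, -34) = -12
Left (MIN): min(2, -12) = -12
c (MAX): max(-12, 47, -15) = 47
d (MAX): max(24, 5) = 24
Mid (MIN): min(47, 24) = 24
top (MAX): max(-12, 24) = 24
At top, MAX picks Mid (highest: 24).
At Mid, MIN picks d (lowest: 24).
At d, MAX picks p (highest: 24).
Terminal value 24.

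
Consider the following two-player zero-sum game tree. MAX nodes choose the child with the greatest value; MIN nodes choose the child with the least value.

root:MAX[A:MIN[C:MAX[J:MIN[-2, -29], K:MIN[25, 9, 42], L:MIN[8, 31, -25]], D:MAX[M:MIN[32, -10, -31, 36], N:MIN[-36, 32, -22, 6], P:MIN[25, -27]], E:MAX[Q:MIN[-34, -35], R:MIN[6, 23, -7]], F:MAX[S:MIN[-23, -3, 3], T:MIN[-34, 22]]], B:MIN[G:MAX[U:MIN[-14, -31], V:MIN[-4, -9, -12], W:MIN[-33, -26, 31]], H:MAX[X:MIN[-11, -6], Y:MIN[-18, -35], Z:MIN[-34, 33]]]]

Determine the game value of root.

-12

J (MIN): min(-2, -29) = -29
K (MIN): min(25, 9, 42) = 9
L (MIN): min(8, 31, -25) = -25
C (MAX): max(-29, 9, -25) = 9
M (MIN): min(32, -10, -31, 36) = -31
N (MIN): min(-36, 32, -22, 6) = -36
P (MIN): min(25, -27) = -27
D (MAX): max(-31, -36, -27) = -27
Q (MIN): min(-34, -35) = -35
R (MIN): min(6, 23, -7) = -7
E (MAX): max(-35, -7) = -7
S (MIN): min(-23, -3, 3) = -23
T (MIN): min(-34, 22) = -34
F (MAX): max(-23, -34) = -23
A (MIN): min(9, -27, -7, -23) = -27
U (MIN): min(-14, -31) = -31
V (MIN): min(-4, -9, -12) = -12
W (MIN): min(-33, -26, 31) = -33
G (MAX): max(-31, -12, -33) = -12
X (MIN): min(-11, -6) = -11
Y (MIN): min(-18, -35) = -35
Z (MIN): min(-34, 33) = -34
H (MAX): max(-11, -35, -34) = -11
B (MIN): min(-12, -11) = -12
root (MAX): max(-27, -12) = -12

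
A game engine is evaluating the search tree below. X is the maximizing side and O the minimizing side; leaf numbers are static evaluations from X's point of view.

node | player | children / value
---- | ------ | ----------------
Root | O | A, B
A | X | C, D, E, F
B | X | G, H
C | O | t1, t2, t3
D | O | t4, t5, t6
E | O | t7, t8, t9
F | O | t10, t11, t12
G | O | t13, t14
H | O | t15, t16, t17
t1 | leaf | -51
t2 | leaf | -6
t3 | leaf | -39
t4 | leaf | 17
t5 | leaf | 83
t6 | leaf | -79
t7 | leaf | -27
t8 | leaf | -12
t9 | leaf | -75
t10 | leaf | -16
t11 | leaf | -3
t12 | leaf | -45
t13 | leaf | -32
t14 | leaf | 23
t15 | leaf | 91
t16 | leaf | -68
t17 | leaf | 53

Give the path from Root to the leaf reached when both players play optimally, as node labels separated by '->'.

Root -> A -> F -> t12

C (O): min(-51, -6, -39) = -51
D (O): min(17, 83, -79) = -79
E (O): min(-27, -12, -75) = -75
F (O): min(-16, -3, -45) = -45
A (X): max(-51, -79, -75, -45) = -45
G (O): min(-32, 23) = -32
H (O): min(91, -68, 53) = -68
B (X): max(-32, -68) = -32
Root (O): min(-45, -32) = -45
At Root, O picks A (lowest: -45).
At A, X picks F (highest: -45).
At F, O picks t12 (lowest: -45).
Terminal value -45.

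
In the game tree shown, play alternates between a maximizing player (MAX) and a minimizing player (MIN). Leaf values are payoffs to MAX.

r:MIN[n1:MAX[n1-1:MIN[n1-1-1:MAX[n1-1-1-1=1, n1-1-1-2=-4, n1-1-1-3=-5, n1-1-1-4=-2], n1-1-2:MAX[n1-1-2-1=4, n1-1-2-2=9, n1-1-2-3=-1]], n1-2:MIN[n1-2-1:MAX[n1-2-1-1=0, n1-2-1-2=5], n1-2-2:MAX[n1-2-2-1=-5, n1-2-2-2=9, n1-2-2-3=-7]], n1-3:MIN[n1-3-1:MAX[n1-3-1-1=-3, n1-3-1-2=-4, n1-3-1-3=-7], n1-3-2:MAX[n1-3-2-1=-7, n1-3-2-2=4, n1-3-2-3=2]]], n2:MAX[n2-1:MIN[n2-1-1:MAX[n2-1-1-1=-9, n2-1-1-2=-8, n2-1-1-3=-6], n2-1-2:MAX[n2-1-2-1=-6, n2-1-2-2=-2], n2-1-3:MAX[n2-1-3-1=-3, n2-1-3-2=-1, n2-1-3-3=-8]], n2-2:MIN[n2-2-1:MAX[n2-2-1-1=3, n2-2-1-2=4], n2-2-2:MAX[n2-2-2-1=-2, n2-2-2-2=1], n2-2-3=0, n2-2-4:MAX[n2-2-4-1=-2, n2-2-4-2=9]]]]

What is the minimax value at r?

0

n1-1-1 (MAX): max(1, -4, -5, -2) = 1
n1-1-2 (MAX): max(4, 9, -1) = 9
n1-1 (MIN): min(1, 9) = 1
n1-2-1 (MAX): max(0, 5) = 5
n1-2-2 (MAX): max(-5, 9, -7) = 9
n1-2 (MIN): min(5, 9) = 5
n1-3-1 (MAX): max(-3, -4, -7) = -3
n1-3-2 (MAX): max(-7, 4, 2) = 4
n1-3 (MIN): min(-3, 4) = -3
n1 (MAX): max(1, 5, -3) = 5
n2-1-1 (MAX): max(-9, -8, -6) = -6
n2-1-2 (MAX): max(-6, -2) = -2
n2-1-3 (MAX): max(-3, -1, -8) = -1
n2-1 (MIN): min(-6, -2, -1) = -6
n2-2-1 (MAX): max(3, 4) = 4
n2-2-2 (MAX): max(-2, 1) = 1
n2-2-4 (MAX): max(-2, 9) = 9
n2-2 (MIN): min(4, 1, 0, 9) = 0
n2 (MAX): max(-6, 0) = 0
r (MIN): min(5, 0) = 0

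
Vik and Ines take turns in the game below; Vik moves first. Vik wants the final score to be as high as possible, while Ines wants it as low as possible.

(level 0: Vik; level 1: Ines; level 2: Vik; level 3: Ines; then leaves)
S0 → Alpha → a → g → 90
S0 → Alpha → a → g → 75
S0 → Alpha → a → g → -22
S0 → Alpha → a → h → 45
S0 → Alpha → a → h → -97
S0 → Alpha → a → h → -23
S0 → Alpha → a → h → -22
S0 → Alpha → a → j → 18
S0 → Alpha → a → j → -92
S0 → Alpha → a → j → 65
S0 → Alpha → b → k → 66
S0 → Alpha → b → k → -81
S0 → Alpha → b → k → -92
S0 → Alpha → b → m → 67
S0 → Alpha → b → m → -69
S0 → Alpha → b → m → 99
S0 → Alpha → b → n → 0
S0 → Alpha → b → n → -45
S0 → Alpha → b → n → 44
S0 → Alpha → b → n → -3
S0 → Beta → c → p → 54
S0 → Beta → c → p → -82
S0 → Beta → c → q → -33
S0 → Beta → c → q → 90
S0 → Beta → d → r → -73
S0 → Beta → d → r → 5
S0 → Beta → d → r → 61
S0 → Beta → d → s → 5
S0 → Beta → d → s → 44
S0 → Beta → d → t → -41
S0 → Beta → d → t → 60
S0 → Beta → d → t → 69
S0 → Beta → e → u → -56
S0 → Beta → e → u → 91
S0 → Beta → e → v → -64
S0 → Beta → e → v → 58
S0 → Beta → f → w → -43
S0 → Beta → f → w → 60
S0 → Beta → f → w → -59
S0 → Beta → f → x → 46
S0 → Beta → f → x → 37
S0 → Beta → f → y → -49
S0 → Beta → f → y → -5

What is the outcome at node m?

m (Ines): min(67, -69, 99) = -69

-69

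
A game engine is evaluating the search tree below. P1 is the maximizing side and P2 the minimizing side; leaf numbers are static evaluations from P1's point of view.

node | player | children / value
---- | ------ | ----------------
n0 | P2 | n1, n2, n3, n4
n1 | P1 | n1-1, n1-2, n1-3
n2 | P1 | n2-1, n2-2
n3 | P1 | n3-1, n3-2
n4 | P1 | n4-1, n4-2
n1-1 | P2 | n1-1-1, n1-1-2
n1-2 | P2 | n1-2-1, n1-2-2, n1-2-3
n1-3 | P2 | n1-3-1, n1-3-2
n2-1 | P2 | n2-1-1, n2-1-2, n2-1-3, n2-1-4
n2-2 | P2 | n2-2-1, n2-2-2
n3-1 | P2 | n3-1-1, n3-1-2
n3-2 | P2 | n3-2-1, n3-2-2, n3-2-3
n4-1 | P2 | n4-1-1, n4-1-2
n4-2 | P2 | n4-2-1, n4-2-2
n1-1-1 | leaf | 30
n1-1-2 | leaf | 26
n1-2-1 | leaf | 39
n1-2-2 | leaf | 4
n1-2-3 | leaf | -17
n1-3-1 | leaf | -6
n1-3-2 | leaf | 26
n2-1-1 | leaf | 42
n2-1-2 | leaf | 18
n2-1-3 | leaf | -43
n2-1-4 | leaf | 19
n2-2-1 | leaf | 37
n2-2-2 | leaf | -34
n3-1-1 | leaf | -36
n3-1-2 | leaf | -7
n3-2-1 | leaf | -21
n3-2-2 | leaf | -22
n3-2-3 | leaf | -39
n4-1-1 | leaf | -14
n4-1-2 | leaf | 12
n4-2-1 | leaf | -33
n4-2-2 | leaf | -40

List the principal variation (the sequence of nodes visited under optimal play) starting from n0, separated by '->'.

n0 -> n3 -> n3-1 -> n3-1-1

n1-1 (P2): min(30, 26) = 26
n1-2 (P2): min(39, 4, -17) = -17
n1-3 (P2): min(-6, 26) = -6
n1 (P1): max(26, -17, -6) = 26
n2-1 (P2): min(42, 18, -43, 19) = -43
n2-2 (P2): min(37, -34) = -34
n2 (P1): max(-43, -34) = -34
n3-1 (P2): min(-36, -7) = -36
n3-2 (P2): min(-21, -22, -39) = -39
n3 (P1): max(-36, -39) = -36
n4-1 (P2): min(-14, 12) = -14
n4-2 (P2): min(-33, -40) = -40
n4 (P1): max(-14, -40) = -14
n0 (P2): min(26, -34, -36, -14) = -36
At n0, P2 picks n3 (lowest: -36).
At n3, P1 picks n3-1 (highest: -36).
At n3-1, P2 picks n3-1-1 (lowest: -36).
Terminal value -36.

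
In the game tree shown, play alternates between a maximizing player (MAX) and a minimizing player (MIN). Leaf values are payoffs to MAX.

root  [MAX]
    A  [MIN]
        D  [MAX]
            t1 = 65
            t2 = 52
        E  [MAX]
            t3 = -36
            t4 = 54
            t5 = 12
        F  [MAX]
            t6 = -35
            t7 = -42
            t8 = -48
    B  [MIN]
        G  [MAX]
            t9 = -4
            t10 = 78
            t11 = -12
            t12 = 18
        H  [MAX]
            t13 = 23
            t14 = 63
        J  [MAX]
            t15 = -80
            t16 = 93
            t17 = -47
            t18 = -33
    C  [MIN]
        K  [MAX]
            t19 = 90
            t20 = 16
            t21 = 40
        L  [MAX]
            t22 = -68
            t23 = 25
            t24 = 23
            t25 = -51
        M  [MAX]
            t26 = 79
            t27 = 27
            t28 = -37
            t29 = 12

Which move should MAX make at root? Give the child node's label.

B

D (MAX): max(65, 52) = 65
E (MAX): max(-36, 54, 12) = 54
F (MAX): max(-35, -42, -48) = -35
A (MIN): min(65, 54, -35) = -35
G (MAX): max(-4, 78, -12, 18) = 78
H (MAX): max(23, 63) = 63
J (MAX): max(-80, 93, -47, -33) = 93
B (MIN): min(78, 63, 93) = 63
K (MAX): max(90, 16, 40) = 90
L (MAX): max(-68, 25, 23, -51) = 25
M (MAX): max(79, 27, -37, 12) = 79
C (MIN): min(90, 25, 79) = 25
root (MAX): max(-35, 63, 25) = 63
MAX at root wants the highest of {A=-35, B=63, C=25}, so chooses B.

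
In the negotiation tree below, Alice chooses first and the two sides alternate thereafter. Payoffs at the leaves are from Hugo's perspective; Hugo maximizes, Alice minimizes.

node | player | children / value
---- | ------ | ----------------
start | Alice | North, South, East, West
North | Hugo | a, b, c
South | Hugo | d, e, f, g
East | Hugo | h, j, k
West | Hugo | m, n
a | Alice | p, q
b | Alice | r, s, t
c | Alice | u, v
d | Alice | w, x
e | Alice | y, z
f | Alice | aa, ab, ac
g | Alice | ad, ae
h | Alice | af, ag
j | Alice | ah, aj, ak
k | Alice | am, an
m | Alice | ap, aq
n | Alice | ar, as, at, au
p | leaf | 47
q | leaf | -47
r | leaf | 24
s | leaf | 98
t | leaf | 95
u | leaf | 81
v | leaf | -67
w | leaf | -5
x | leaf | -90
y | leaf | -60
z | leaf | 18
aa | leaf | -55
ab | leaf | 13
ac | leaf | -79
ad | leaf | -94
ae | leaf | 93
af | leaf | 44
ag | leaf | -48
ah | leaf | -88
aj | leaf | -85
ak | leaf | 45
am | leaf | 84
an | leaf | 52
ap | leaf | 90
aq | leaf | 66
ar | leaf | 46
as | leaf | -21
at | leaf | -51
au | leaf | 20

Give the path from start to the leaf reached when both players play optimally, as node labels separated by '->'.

a (Alice): min(47, -47) = -47
b (Alice): min(24, 98, 95) = 24
c (Alice): min(81, -67) = -67
North (Hugo): max(-47, 24, -67) = 24
d (Alice): min(-5, -90) = -90
e (Alice): min(-60, 18) = -60
f (Alice): min(-55, 13, -79) = -79
g (Alice): min(-94, 93) = -94
South (Hugo): max(-90, -60, -79, -94) = -60
h (Alice): min(44, -48) = -48
j (Alice): min(-88, -85, 45) = -88
k (Alice): min(84, 52) = 52
East (Hugo): max(-48, -88, 52) = 52
m (Alice): min(90, 66) = 66
n (Alice): min(46, -21, -51, 20) = -51
West (Hugo): max(66, -51) = 66
start (Alice): min(24, -60, 52, 66) = -60
At start, Alice picks South (lowest: -60).
At South, Hugo picks e (highest: -60).
At e, Alice picks y (lowest: -60).
Terminal value -60.

start -> South -> e -> y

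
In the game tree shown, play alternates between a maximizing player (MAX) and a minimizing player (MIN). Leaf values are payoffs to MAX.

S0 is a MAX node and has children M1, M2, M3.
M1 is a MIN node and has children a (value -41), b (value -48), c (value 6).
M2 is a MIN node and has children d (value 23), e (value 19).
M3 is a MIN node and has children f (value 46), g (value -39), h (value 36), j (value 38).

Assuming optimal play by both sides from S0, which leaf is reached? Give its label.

M1 (MIN): min(-41, -48, 6) = -48
M2 (MIN): min(23, 19) = 19
M3 (MIN): min(46, -39, 36, 38) = -39
S0 (MAX): max(-48, 19, -39) = 19
At S0, MAX picks M2 (highest: 19).
At M2, MIN picks e (lowest: 19).
Terminal value 19.

e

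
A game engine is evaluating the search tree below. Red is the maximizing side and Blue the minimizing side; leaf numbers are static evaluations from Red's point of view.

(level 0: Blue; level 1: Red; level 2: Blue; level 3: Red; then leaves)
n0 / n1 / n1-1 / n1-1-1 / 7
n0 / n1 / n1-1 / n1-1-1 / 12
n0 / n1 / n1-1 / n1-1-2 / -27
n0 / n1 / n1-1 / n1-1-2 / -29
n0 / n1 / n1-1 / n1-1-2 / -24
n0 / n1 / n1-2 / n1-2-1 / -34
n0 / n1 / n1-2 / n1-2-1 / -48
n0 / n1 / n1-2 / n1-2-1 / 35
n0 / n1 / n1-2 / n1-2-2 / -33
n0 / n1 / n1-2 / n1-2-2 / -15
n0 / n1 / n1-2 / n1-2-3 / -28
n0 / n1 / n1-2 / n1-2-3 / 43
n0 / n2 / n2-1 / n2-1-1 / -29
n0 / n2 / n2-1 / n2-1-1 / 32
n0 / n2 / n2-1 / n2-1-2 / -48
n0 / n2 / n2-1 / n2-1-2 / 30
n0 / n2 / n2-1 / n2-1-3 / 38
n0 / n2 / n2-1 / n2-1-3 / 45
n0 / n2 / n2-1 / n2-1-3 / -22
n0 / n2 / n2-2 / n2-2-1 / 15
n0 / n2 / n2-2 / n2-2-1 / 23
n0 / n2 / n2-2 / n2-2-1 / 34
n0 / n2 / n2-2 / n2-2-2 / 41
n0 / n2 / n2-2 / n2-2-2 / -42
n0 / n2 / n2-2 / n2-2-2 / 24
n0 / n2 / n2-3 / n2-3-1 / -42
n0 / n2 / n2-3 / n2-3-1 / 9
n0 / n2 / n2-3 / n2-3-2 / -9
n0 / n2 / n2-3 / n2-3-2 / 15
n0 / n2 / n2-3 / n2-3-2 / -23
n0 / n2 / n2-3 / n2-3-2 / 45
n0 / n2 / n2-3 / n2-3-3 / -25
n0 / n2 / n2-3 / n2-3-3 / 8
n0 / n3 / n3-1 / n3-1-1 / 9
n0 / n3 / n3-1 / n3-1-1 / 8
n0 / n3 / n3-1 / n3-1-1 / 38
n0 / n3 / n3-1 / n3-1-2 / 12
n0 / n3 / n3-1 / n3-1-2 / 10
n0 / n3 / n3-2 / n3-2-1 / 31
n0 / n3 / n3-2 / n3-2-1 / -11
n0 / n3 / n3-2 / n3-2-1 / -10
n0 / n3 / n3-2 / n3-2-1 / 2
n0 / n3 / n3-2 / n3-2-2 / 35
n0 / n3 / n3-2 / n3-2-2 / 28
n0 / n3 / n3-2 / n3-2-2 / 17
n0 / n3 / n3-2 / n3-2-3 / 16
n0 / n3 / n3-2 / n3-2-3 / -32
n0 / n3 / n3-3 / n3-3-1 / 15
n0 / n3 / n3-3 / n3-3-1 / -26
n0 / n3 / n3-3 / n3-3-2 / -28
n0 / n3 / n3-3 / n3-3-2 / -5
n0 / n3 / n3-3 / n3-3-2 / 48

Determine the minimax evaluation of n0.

n1-1-1 (Red): max(7, 12) = 12
n1-1-2 (Red): max(-27, -29, -24) = -24
n1-1 (Blue): min(12, -24) = -24
n1-2-1 (Red): max(-34, -48, 35) = 35
n1-2-2 (Red): max(-33, -15) = -15
n1-2-3 (Red): max(-28, 43) = 43
n1-2 (Blue): min(35, -15, 43) = -15
n1 (Red): max(-24, -15) = -15
n2-1-1 (Red): max(-29, 32) = 32
n2-1-2 (Red): max(-48, 30) = 30
n2-1-3 (Red): max(38, 45, -22) = 45
n2-1 (Blue): min(32, 30, 45) = 30
n2-2-1 (Red): max(15, 23, 34) = 34
n2-2-2 (Red): max(41, -42, 24) = 41
n2-2 (Blue): min(34, 41) = 34
n2-3-1 (Red): max(-42, 9) = 9
n2-3-2 (Red): max(-9, 15, -23, 45) = 45
n2-3-3 (Red): max(-25, 8) = 8
n2-3 (Blue): min(9, 45, 8) = 8
n2 (Red): max(30, 34, 8) = 34
n3-1-1 (Red): max(9, 8, 38) = 38
n3-1-2 (Red): max(12, 10) = 12
n3-1 (Blue): min(38, 12) = 12
n3-2-1 (Red): max(31, -11, -10, 2) = 31
n3-2-2 (Red): max(35, 28, 17) = 35
n3-2-3 (Red): max(16, -32) = 16
n3-2 (Blue): min(31, 35, 16) = 16
n3-3-1 (Red): max(15, -26) = 15
n3-3-2 (Red): max(-28, -5, 48) = 48
n3-3 (Blue): min(15, 48) = 15
n3 (Red): max(12, 16, 15) = 16
n0 (Blue): min(-15, 34, 16) = -15

-15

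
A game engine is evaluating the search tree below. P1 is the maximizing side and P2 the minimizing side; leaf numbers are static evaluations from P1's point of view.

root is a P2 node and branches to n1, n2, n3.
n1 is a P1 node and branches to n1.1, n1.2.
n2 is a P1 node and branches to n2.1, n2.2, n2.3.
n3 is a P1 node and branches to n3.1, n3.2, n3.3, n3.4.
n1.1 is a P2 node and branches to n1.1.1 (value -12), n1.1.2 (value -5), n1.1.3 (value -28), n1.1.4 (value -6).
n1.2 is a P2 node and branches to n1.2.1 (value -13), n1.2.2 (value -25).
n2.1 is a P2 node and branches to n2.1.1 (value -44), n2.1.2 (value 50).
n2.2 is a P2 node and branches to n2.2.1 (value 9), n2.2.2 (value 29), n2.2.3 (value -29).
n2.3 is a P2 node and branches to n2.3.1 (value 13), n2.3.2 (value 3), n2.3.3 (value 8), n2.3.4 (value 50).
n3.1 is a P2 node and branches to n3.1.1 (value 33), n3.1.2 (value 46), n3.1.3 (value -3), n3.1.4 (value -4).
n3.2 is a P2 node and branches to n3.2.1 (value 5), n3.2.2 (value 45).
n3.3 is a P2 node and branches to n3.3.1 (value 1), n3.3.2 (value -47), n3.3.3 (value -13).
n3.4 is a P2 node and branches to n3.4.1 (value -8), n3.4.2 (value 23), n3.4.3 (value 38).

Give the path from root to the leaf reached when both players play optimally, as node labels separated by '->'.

n1.1 (P2): min(-12, -5, -28, -6) = -28
n1.2 (P2): min(-13, -25) = -25
n1 (P1): max(-28, -25) = -25
n2.1 (P2): min(-44, 50) = -44
n2.2 (P2): min(9, 29, -29) = -29
n2.3 (P2): min(13, 3, 8, 50) = 3
n2 (P1): max(-44, -29, 3) = 3
n3.1 (P2): min(33, 46, -3, -4) = -4
n3.2 (P2): min(5, 45) = 5
n3.3 (P2): min(1, -47, -13) = -47
n3.4 (P2): min(-8, 23, 38) = -8
n3 (P1): max(-4, 5, -47, -8) = 5
root (P2): min(-25, 3, 5) = -25
At root, P2 picks n1 (lowest: -25).
At n1, P1 picks n1.2 (highest: -25).
At n1.2, P2 picks n1.2.2 (lowest: -25).
Terminal value -25.

root -> n1 -> n1.2 -> n1.2.2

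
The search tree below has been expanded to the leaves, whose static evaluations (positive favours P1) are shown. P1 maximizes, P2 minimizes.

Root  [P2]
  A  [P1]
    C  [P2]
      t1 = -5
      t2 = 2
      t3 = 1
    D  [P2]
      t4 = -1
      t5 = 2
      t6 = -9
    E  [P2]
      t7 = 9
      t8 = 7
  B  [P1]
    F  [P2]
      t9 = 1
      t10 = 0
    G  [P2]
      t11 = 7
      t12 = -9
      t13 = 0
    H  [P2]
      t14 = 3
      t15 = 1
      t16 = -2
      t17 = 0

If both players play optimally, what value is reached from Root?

0

C (P2): min(-5, 2, 1) = -5
D (P2): min(-1, 2, -9) = -9
E (P2): min(9, 7) = 7
A (P1): max(-5, -9, 7) = 7
F (P2): min(1, 0) = 0
G (P2): min(7, -9, 0) = -9
H (P2): min(3, 1, -2, 0) = -2
B (P1): max(0, -9, -2) = 0
Root (P2): min(7, 0) = 0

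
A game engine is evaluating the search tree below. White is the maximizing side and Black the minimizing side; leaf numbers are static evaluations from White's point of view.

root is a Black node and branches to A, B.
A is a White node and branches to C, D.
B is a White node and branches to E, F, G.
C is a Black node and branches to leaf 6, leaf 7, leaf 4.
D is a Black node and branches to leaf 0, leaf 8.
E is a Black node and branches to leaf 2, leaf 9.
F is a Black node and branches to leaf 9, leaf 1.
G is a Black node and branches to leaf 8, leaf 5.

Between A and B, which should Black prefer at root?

C (Black): min(6, 7, 4) = 4
D (Black): min(0, 8) = 0
A (White): max(4, 0) = 4
E (Black): min(2, 9) = 2
F (Black): min(9, 1) = 1
G (Black): min(8, 5) = 5
B (White): max(2, 1, 5) = 5
Black prefers the lower value; A=4, B=5. A is better since 4 < 5.

A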